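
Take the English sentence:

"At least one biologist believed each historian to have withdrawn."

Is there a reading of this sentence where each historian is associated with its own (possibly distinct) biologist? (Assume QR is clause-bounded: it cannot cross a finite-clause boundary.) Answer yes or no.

Yes

The described interpretation is the *each historian* > *at least one biologist* scoping.
The ECM infinitive is scope-transparent — *each historian* is free to raise above *at least one biologist*.
Ordinary QR to a clause-peripheral position gives the wide-scope LF for the lower DP.
The sentence is scopally ambiguous between *at least one biologist* > *each historian* and *each historian* > *at least one biologist*.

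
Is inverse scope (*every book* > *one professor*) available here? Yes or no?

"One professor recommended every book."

Yes

*every book* and *one professor* are in the same minimal clause.
Since no island is crossed, the inverse ordering is licensed alongside surface scope.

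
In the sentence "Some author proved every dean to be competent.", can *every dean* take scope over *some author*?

Yes

The ECM infinitive is scope-transparent — *every dean* is free to raise above *some author*.
Since no island is crossed, the inverse ordering is licensed alongside surface scope.
Both orderings are possible: *some author* > *every dean* and *every dean* > *some author*.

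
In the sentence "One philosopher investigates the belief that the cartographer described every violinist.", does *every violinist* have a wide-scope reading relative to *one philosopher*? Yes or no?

Structurally, *every violinist* is inside the complex NP *the belief that the cartographer described every violinist*.
The complex NP is opaque for QR — the quantifier is frozen inside the noun's complement.
There is no licit LF on which *every violinist* c-commands *one philosopher*.
(Only the surface reading survives: one fixed philosopher with respect to all the relevant violinists.)

No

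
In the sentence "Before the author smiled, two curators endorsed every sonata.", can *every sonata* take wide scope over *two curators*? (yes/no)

Although there is an adjunct clause, *every sonata* is in the main clause, not inside the adjunct.
Ordinary QR to a clause-peripheral position gives the wide-scope LF for the lower DP.

Yes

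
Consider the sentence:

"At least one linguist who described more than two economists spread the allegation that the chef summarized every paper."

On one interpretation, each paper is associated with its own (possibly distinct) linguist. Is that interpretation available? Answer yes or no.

The described interpretation is the *every paper* > *at least one linguist* scoping.
The DP *every paper* is contained in the complex NP *the allegation that the chef summarized every paper*.
A that-clause complement to a noun is an island; QR cannot cross the NP boundary.
*every paper* > *at least one linguist* would require crossing that boundary, which is illicit.

No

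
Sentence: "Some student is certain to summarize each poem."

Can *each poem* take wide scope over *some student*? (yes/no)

Yes

Raising constructions are monoclausal for scope purposes; *each poem* is not separated from *some student* by any island.
Since no island is crossed, the inverse ordering is licensed alongside surface scope.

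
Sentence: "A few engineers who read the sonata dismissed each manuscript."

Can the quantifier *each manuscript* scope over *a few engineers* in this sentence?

The RC *who read the sonata* is an island, but *each manuscript* is not inside it — it is the matrix object, a clausemate of *a few engineers*.
Nothing blocks QR of the lower DP to a position above the higher one, so inverse scope is available.
The sentence is scopally ambiguous between *a few engineers* > *each manuscript* and *each manuscript* > *a few engineers*.

Yes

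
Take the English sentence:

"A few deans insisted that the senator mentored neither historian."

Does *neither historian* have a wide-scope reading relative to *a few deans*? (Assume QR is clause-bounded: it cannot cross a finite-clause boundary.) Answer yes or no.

*neither historian* occurs within the finite complement clause *that the senator mentored neither historian*.
QR is clause-bounded, so the finite complement is a scope island for the embedded quantifier.
There is no licit LF on which *neither historian* c-commands *a few deans*.

No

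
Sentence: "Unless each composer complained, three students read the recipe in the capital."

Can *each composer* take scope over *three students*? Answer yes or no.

*each composer* is embedded in the adjunct clause *unless each composer complained*.
The adjunct-island constraint bars QR out of an adverbial clause.
There is no licit LF on which *each composer* c-commands *three students*.

No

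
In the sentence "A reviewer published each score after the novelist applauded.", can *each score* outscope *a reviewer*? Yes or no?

Yes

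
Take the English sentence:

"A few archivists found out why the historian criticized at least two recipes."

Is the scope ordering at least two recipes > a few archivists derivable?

No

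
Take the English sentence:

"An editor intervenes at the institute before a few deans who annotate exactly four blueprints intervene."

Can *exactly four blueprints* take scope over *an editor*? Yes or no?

No

*exactly four blueprints* is embedded in the relative clause *who annotate exactly four blueprints*, which is itself inside the adjunct *before a few deans who annotate exactly four blueprints intervene*.
Both the relative clause and the enclosing adjunct are scope islands; QR cannot cross either.
Hence only narrow scope for *exactly four blueprints* (under *an editor*) survives.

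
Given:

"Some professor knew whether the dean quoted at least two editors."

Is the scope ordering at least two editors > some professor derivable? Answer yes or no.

The target quantifier *at least two editors* is part of the embedded question *whether the dean quoted at least two editors*.
The wh-island constraint blocks QR out of an embedded interrogative.
*at least two editors* is confined to the island and cannot take scope over *some professor*.

No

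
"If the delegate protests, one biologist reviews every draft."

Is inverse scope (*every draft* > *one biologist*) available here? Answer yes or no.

Yes

The adjunct island is irrelevant here — *every draft* and *one biologist* are both in the matrix clause.
QR within a single clause is free, so the lower quantifier may take scope over the higher one.
So *every draft* > *one biologist* is among the available readings.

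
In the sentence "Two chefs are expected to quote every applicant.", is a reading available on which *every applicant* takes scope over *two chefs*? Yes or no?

*every applicant* is inside a raising infinitive, which is transparent to QR (no CP barrier), so it behaves as a matrix argument.
Clause-internal QR can adjoin the lower DP above the subject, yielding the inverse reading.

Yes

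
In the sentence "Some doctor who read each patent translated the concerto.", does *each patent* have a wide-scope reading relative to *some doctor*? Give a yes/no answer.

*each patent* sits inside the relative clause *who read each patent*.
Relative clauses are scope islands: a quantifier cannot QR out of a relative clause to take scope in the matrix clause.
*each patent* > *some doctor* would require crossing that boundary, which is illicit.

No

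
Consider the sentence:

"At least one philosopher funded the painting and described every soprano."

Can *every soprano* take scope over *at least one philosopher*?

No

*every soprano* sits inside one conjunct of the coordinate structure (*described every soprano*).
QR out of a conjunct would have to apply non-ATB, which the CSC forbids.
*every soprano* is confined to the island and cannot take scope over *at least one philosopher*.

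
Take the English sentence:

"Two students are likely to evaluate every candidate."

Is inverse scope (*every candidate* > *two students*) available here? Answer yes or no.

*every candidate* is the object of the infinitival complement of a raising predicate; raising infinitives are transparent for QR, so the two DPs are in effect clausemates.
With no island boundary between them, the object can take inverse scope over the subject via ordinary QR within the clause.

Yes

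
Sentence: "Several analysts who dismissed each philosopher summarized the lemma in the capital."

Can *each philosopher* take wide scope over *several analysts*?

The target quantifier *each philosopher* is part of the relative clause *who dismissed each philosopher*.
Relative clauses block scope extraction: QR cannot target a position outside the modified NP.
So the wide-scope reading for *each philosopher* is blocked.

No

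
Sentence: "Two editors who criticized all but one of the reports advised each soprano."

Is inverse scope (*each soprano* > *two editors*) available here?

Yes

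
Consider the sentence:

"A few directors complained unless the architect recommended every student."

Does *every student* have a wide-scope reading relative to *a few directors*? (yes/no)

No

The target quantifier *every student* is part of the adjunct clause *unless the architect recommended every student*.
Scope out of an adjunct clause is unavailable: QR respects the adjunct-island constraint.
There is no licit LF on which *every student* c-commands *a few directors*.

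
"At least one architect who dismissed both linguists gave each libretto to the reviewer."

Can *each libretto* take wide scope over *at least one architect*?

Yes

*each libretto* is a matrix argument; only *at least one architect* is modified by the relative clause *who dismissed both linguists*, so the RC island is irrelevant to the target quantifier.
QR within a single clause is free, so the lower quantifier may take scope over the higher one.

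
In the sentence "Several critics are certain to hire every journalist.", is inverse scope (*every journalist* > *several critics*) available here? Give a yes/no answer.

*every journalist* is inside a raising infinitive, which is transparent to QR (no CP barrier), so it behaves as a matrix argument.
Ordinary QR to a clause-peripheral position gives the wide-scope LF for the lower DP.

Yes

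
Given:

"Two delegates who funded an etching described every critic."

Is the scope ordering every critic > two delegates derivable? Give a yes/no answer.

Yes

The RC *who funded an etching* is an island, but *every critic* is not inside it — it is the matrix object, a clausemate of *two delegates*.
Ordinary QR to a clause-peripheral position gives the wide-scope LF for the lower DP.
The sentence is scopally ambiguous between *two delegates* > *every critic* and *every critic* > *two delegates*.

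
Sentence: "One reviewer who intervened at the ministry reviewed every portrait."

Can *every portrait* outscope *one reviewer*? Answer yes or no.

Yes

The relative clause *who intervened at the ministry* modifies *one reviewer*, but *every portrait* is not inside that relative clause — it is an argument of the matrix verb.
Ordinary QR to a clause-peripheral position gives the wide-scope LF for the lower DP.
So *every portrait* > *one reviewer* is among the available readings.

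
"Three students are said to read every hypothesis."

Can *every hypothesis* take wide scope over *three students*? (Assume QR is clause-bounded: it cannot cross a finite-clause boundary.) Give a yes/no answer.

The matrix predicate is a raising verb, whose infinitival complement is not a scope island — *every hypothesis* can QR into the matrix clause.
Clause-internal QR can adjoin the lower DP above the subject, yielding the inverse reading.
So *every hypothesis* > *three students* is among the available readings.

Yes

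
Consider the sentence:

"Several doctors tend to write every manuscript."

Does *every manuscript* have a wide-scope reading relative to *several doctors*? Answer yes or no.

Yes

*every manuscript* is inside a raising infinitive, which is transparent to QR (no CP barrier), so it behaves as a matrix argument.
No island intervenes, so both surface and inverse scope are derivable.
The sentence is scopally ambiguous between *several doctors* > *every manuscript* and *every manuscript* > *several doctors*.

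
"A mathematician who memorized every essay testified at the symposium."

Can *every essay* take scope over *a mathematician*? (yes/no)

No

*every essay* occurs within the relative clause *who memorized every essay*.
QR out of a relative clause is ruled out by the relative-clause island constraint.
The inverse ordering *every essay* > *a mathematician* is therefore underivable.
(Only the surface reading survives: one fixed mathematician with respect to all the relevant essays.)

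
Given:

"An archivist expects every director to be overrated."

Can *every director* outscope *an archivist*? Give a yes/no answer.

Yes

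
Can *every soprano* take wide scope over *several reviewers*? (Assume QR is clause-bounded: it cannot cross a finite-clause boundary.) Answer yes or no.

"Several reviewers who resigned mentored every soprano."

Yes

The relative clause *who resigned* modifies *several reviewers*, but *every soprano* is not inside that relative clause — it is an argument of the matrix verb.
Clause-internal QR can adjoin the lower DP above the subject, yielding the inverse reading.
The sentence is scopally ambiguous between *several reviewers* > *every soprano* and *every soprano* > *several reviewers*.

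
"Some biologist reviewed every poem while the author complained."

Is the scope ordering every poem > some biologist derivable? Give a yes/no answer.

The adjunct clause does not contain *every poem*, which is the matrix object.
QR within a single clause is free, so the lower quantifier may take scope over the higher one.

Yes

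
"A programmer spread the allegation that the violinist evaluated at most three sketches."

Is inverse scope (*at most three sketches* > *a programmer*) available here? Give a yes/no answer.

No

Structurally, *at most three sketches* is inside the complex NP *the allegation that the violinist evaluated at most three sketches*.
A that-clause complement to a noun is an island; QR cannot cross the NP boundary.
So *at most three sketches* cannot raise high enough to outscope *a programmer*; only the surface ordering *a programmer* > *at most three sketches* is available.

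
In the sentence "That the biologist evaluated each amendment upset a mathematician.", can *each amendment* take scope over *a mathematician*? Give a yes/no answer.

No

Structurally, *each amendment* is inside the sentential subject *that the biologist evaluated each amendment*.
Subjects — clausal subjects included — are islands for extraction, and QR is no exception.
*each amendment* > *a mathematician* would require crossing that boundary, which is illicit.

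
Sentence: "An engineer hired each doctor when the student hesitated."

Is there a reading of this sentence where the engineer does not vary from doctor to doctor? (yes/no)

The described interpretation is the *an engineer* > *each doctor* scoping.
Nothing needs to raise for *an engineer* > *each doctor*, so no island constraint is at stake.

Yes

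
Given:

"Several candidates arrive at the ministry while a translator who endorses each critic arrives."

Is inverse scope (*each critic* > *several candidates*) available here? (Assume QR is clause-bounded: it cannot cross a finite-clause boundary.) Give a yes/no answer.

No

Structurally, *each critic* is inside the relative clause *who endorses each critic*, which is itself inside the adjunct *while a translator who endorses each critic arrives*.
The quantifier would have to escape first the RC and then the adjunct — two independent island violations.
The inverse ordering *each critic* > *several candidates* is therefore underivable.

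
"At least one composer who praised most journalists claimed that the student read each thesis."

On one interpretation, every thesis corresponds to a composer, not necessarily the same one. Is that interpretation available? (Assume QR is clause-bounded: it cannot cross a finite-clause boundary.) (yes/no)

This is the *each thesis* > *at least one composer* reading.
*each thesis* is embedded in the finite complement clause *that the student read each thesis*.
Finite CP is the ceiling for QR here, by assumption.
So the wide-scope reading for *each thesis* is blocked.

No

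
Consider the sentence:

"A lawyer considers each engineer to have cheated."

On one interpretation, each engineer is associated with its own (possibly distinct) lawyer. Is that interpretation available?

Yes

This is the *each engineer* > *a lawyer* reading.
*each engineer* is an ECM subject; ECM complements are not islands, and the embedded quantifier may take matrix scope.
Clause-internal QR can adjoin the lower DP above the subject, yielding the inverse reading.
The sentence is scopally ambiguous between *a lawyer* > *each engineer* and *each engineer* > *a lawyer*.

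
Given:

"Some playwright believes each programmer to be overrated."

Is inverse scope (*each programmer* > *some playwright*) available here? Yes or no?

Yes

The ECM infinitive is scope-transparent — *each programmer* is free to raise above *some playwright*.
QR within a single clause is free, so the lower quantifier may take scope over the higher one.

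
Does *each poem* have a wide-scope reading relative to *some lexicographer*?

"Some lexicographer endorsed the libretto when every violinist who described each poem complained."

No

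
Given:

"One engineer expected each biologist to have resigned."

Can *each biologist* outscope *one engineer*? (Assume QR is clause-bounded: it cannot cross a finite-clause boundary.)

Yes

*each biologist* is an ECM subject; ECM complements are not islands, and the embedded quantifier may take matrix scope.
Since no island is crossed, the inverse ordering is licensed alongside surface scope.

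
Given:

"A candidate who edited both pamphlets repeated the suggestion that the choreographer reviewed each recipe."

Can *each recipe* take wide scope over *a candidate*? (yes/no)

The target quantifier *each recipe* is part of the complex NP *the suggestion that the choreographer reviewed each recipe*.
Noun-complement clauses are scope islands (the Complex NP Constraint): a quantifier inside one cannot scope into the matrix.
So *each recipe* cannot raise to a position above *a candidate*.
(Only the surface reading survives: one fixed candidate with respect to all the relevant recipes.)

No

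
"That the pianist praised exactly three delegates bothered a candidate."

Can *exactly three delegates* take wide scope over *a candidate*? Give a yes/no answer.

No

*exactly three delegates* occurs within the sentential subject *that the pianist praised exactly three delegates*.
Subjects — clausal subjects included — are islands for extraction, and QR is no exception.
So *exactly three delegates* cannot raise to a position above *a candidate*.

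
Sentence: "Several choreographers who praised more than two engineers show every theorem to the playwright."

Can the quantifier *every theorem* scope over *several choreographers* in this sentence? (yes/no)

Yes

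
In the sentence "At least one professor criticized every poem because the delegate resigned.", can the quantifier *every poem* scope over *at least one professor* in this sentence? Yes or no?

Neither queried DP is inside the adjunct, so the adjunct-island constraint does not apply.
No island intervenes, so both surface and inverse scope are derivable.

Yes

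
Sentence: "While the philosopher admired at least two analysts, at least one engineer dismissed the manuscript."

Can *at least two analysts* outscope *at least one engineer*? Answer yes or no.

No

*at least two analysts* is embedded in the adjunct clause *while the philosopher admired at least two analysts*.
Adverbial clauses are not L-marked, so they are barriers for QR — the quantifier cannot escape the adjunct.
The ordering *at least two analysts* > *at least one engineer* is therefore underivable.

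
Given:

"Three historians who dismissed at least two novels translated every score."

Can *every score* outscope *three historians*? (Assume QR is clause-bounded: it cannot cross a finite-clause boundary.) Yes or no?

The relative clause *who dismissed at least two novels* modifies *three historians*, but *every score* is not inside that relative clause — it is an argument of the matrix verb.
Ordinary QR to a clause-peripheral position gives the wide-scope LF for the lower DP.

Yes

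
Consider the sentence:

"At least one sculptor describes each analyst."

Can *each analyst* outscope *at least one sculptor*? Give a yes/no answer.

Both DPs are arguments of the same predicate; there is no clause or island boundary between them.
Nothing blocks QR of the lower DP to a position above the higher one, so inverse scope is available.
The sentence is scopally ambiguous between *at least one sculptor* > *each analyst* and *each analyst* > *at least one sculptor*.

Yes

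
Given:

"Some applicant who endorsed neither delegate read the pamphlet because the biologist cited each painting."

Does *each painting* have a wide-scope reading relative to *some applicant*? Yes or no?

Structurally, *each painting* is inside the adjunct clause *because the biologist cited each painting*.
Since the clause is an adjunct (not a complement), the Adjunct Condition blocks QR across its edge.
The inverse ordering *each painting* > *some applicant* is therefore underivable.
(Only the surface reading survives: one fixed applicant with respect to all the relevant paintings.)

No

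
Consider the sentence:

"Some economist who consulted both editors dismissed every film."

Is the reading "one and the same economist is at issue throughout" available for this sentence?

Yes

This is the *some economist* > *every film* reading.
Nothing needs to raise for *some economist* > *every film*, so no island constraint is at stake.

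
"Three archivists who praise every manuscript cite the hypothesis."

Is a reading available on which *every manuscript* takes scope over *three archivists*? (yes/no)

*every manuscript* occurs within the relative clause *who praise every manuscript*.
QR out of a relative clause is ruled out by the relative-clause island constraint.
The inverse ordering *every manuscript* > *three archivists* is therefore underivable.

No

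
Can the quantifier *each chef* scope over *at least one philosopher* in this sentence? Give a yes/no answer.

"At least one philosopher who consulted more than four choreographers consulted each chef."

The RC *who consulted more than four choreographers* is an island, but *each chef* is not inside it — it is the matrix object, a clausemate of *at least one philosopher*.
No island intervenes, so both surface and inverse scope are derivable.
So *each chef* > *at least one philosopher* is among the available readings.

Yes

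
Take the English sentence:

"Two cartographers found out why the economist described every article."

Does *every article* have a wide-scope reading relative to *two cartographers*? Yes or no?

No

Structurally, *every article* is inside the embedded question *why the economist described every article*.
Embedded questions are wh-islands: a quantifier inside an indirect question cannot QR into the matrix clause.
*every article* > *two cartographers* would require crossing that boundary, which is illicit.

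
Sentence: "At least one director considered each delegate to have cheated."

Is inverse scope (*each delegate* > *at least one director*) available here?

ECM infinitives lack a CP barrier, so *each delegate* can QR over the matrix subject *at least one director*.
QR within a single clause is free, so the lower quantifier may take scope over the higher one.
So *each delegate* > *at least one director* is among the available readings.

Yes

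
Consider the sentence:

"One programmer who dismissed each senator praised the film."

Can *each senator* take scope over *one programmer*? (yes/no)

No

*each senator* sits inside the relative clause *who dismissed each senator*.
QR out of a relative clause is ruled out by the relative-clause island constraint.
*each senator* is confined to the island and cannot take scope over *one programmer*.
(Only the surface reading survives: one fixed programmer with respect to all the relevant senators.)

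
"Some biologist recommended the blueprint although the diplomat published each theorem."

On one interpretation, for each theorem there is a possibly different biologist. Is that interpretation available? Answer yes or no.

That reading corresponds to *each theorem* > *some biologist*.
*each theorem* sits inside the adjunct clause *although the diplomat published each theorem*.
Adjuncts are opaque for quantifier raising; a quantifier in an adjunct stays inside it.
There is no licit LF on which *each theorem* c-commands *some biologist*.

No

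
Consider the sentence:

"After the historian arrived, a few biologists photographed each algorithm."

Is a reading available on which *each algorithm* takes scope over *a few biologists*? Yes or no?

Yes

Although there is an adjunct clause, *each algorithm* is in the main clause, not inside the adjunct.
Clause-internal QR can adjoin the lower DP above the subject, yielding the inverse reading.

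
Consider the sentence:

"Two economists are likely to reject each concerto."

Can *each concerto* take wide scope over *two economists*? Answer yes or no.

*each concerto* is the object of the infinitival complement of a raising predicate; raising infinitives are transparent for QR, so the two DPs are in effect clausemates.
With no island boundary between them, the object can take inverse scope over the subject via ordinary QR within the clause.

Yes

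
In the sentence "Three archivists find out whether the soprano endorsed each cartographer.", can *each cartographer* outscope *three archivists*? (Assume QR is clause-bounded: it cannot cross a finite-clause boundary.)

*each cartographer* is embedded in the embedded question *whether the soprano endorsed each cartographer*.
Embedded questions are wh-islands: a quantifier inside an indirect question cannot QR into the matrix clause.
The inverse ordering *each cartographer* > *three archivists* is therefore underivable.

No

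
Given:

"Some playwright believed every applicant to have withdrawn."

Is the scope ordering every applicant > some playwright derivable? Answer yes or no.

Yes

*every applicant* is an ECM subject; ECM complements are not islands, and the embedded quantifier may take matrix scope.
QR within a single clause is free, so the lower quantifier may take scope over the higher one.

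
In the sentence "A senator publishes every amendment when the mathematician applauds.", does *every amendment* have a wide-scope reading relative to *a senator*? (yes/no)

*every amendment* is a matrix argument; the adjunct is an island but the target quantifier is outside it.
No island intervenes, so both surface and inverse scope are derivable.
The sentence is scopally ambiguous between *a senator* > *every amendment* and *every amendment* > *a senator*.

Yes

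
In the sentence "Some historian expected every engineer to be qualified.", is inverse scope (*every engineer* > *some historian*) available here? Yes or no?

Yes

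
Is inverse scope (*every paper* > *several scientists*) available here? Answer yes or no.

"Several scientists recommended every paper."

*every paper* and *several scientists* are in the same minimal clause.
Clause-internal QR can adjoin the lower DP above the subject, yielding the inverse reading.

Yes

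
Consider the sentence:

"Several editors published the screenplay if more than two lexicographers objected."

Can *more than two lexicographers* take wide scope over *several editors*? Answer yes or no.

No

*more than two lexicographers* is embedded in the adjunct clause *if more than two lexicographers objected*.
Scope out of an adjunct clause is unavailable: QR respects the adjunct-island constraint.
*more than two lexicographers* > *several editors* would require crossing that boundary, which is illicit.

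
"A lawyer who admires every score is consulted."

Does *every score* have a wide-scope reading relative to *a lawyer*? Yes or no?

No

*every score* occurs within the relative clause *who admires every score*.
Quantifiers inside a relative clause are trapped there; the RC boundary blocks QR.
*every score* > *a lawyer* would require crossing that boundary, which is illicit.
(Only the surface reading survives: one fixed lawyer with respect to all the relevant scores.)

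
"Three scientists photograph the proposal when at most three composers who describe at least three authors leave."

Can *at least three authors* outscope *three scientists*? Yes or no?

No

*at least three authors* occurs within the relative clause *who describe at least three authors*, which is itself inside the adjunct *when at most three composers who describe at least three authors leave*.
Nested islands: the RC island is itself inside an adjunct island, so wide scope is doubly excluded.
There is no licit LF on which *at least three authors* c-commands *three scientists*.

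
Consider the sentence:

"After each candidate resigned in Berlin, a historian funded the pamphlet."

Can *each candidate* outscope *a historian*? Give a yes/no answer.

No

Structurally, *each candidate* is inside the adjunct clause *after each candidate resigned in Berlin*.
Scope out of an adjunct clause is unavailable: QR respects the adjunct-island constraint.
There is no licit LF on which *each candidate* c-commands *a historian*.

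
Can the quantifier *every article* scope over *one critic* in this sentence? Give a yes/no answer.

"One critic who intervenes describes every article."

Yes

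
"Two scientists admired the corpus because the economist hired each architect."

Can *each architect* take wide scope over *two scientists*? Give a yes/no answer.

Structurally, *each architect* is inside the adjunct clause *because the economist hired each architect*.
Adverbial clauses are not L-marked, so they are barriers for QR — the quantifier cannot escape the adjunct.
Hence only narrow scope for *each architect* (under *two scientists*) survives.

No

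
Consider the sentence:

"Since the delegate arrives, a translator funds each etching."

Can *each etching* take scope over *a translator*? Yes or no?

Yes

The adjunct clause does not contain *each etching*, which is the matrix object.
Nothing blocks QR of the lower DP to a position above the higher one, so inverse scope is available.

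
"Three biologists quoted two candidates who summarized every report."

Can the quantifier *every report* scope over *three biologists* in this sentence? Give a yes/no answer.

No

*every report* occurs within the relative clause *who summarized every report* modifying *two candidates*.
Relative clauses are scope islands: a quantifier cannot QR out of a relative clause to take scope in the matrix clause.
There is no licit LF on which *every report* c-commands *three biologists*.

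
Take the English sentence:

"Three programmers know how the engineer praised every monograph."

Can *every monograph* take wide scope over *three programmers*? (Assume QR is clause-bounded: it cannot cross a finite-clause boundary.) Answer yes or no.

No

The DP *every monograph* is contained in the embedded question *how the engineer praised every monograph*.
An indirect question is a wh-island; the filled [Spec,CP] blocks QR across the CP edge.
So the wide-scope reading for *every monograph* is blocked.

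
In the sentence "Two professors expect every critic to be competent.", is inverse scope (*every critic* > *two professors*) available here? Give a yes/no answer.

Yes

The ECM infinitive is scope-transparent — *every critic* is free to raise above *two professors*.
Since no island is crossed, the inverse ordering is licensed alongside surface scope.
The sentence is scopally ambiguous between *two professors* > *every critic* and *every critic* > *two professors*.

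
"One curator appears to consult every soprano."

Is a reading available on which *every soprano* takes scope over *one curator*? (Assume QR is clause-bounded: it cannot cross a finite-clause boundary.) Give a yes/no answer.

Yes

*every soprano* is inside a raising infinitive, which is transparent to QR (no CP barrier), so it behaves as a matrix argument.
Since no island is crossed, the inverse ordering is licensed alongside surface scope.
Both orderings are possible: *one curator* > *every soprano* and *every soprano* > *one curator*.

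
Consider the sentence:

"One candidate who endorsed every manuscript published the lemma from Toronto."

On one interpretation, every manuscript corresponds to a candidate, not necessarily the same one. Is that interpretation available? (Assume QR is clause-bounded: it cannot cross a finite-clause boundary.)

That reading corresponds to *every manuscript* > *one candidate*.
Structurally, *every manuscript* is inside the relative clause *who endorsed every manuscript*.
Relative clauses are scope islands: a quantifier cannot QR out of a relative clause to take scope in the matrix clause.
So *every manuscript* cannot raise to a position above *one candidate*.
(Only the surface reading survives: one fixed candidate with respect to all the relevant manuscripts.)

No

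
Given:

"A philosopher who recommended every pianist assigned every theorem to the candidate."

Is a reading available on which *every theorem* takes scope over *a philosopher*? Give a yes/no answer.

Yes

*every theorem* sits in the matrix clause, not in the relative clause on *a philosopher*.
Since no island is crossed, the inverse ordering is licensed alongside surface scope.
So *every theorem* > *a philosopher* is among the available readings.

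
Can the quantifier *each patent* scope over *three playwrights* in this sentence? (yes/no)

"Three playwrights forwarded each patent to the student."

Yes

*three playwrights* and *each patent* are co-arguments of the matrix verb, with nothing but a clause-internal boundary between them.
QR within a single clause is free, so the lower quantifier may take scope over the higher one.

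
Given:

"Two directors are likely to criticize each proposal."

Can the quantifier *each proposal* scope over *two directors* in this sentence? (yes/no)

Yes

*each proposal* is inside a raising infinitive, which is transparent to QR (no CP barrier), so it behaves as a matrix argument.
QR within a single clause is free, so the lower quantifier may take scope over the higher one.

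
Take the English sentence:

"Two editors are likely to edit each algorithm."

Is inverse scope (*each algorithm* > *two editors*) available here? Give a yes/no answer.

Yes

*each algorithm* is the object of the infinitival complement of a raising predicate; raising infinitives are transparent for QR, so the two DPs are in effect clausemates.
With no island boundary between them, the object can take inverse scope over the subject via ordinary QR within the clause.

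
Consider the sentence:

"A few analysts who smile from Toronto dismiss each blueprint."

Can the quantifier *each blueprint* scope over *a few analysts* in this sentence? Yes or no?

Although the sentence contains a relative clause (*who smile from Toronto*), *each blueprint* is outside it, in the matrix VP.
Since no island is crossed, the inverse ordering is licensed alongside surface scope.

Yes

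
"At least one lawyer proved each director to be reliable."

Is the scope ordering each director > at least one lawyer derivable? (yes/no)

ECM infinitives lack a CP barrier, so *each director* can QR over the matrix subject *at least one lawyer*.
With no island boundary between them, the object can take inverse scope over the subject via ordinary QR within the clause.

Yes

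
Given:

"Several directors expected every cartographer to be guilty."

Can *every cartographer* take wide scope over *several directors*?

*every cartographer* is the subject of an ECM infinitive — the infinitival complement of an ECM verb is not a scope island, so *every cartographer* can raise into the matrix clause.
Nothing blocks QR of the lower DP to a position above the higher one, so inverse scope is available.

Yes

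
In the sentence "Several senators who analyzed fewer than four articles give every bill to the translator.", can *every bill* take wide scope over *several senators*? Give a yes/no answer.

Yes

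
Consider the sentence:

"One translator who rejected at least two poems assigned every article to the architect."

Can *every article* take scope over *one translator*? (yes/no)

The RC *who rejected at least two poems* is an island, but *every article* is not inside it — it is the matrix object, a clausemate of *one translator*.
Clause-internal QR can adjoin the lower DP above the subject, yielding the inverse reading.
Both orderings are possible: *one translator* > *every article* and *every article* > *one translator*.

Yes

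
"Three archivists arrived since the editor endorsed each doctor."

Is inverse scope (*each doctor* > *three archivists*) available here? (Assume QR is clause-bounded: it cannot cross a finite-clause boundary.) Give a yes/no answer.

No

The target quantifier *each doctor* is part of the adjunct clause *since the editor endorsed each doctor*.
Since the clause is an adjunct (not a complement), the Adjunct Condition blocks QR across its edge.
*each doctor* is confined to the island and cannot take scope over *three archivists*.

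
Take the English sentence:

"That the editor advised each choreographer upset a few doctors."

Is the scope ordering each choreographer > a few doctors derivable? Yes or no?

The DP *each choreographer* is contained in the sentential subject *that the editor advised each choreographer*.
Clausal subjects are scope islands; QR from inside the subject into the matrix is barred.
*each choreographer* > *a few doctors* would require crossing that boundary, which is illicit.

No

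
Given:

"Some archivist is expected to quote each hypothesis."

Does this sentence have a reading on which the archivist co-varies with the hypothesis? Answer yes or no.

Yes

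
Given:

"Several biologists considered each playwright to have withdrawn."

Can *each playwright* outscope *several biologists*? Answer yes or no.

Yes

ECM infinitives lack a CP barrier, so *each playwright* can QR over the matrix subject *several biologists*.
QR within a single clause is free, so the lower quantifier may take scope over the higher one.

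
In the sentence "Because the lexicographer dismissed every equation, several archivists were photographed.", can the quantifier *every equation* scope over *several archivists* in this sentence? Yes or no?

No

The target quantifier *every equation* is part of the adjunct clause *because the lexicographer dismissed every equation*.
Scope out of an adjunct clause is unavailable: QR respects the adjunct-island constraint.
So the wide-scope reading for *every equation* is blocked.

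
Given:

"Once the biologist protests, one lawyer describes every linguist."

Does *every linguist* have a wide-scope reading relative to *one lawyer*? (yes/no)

*every linguist* is a matrix argument; the adjunct is an island but the target quantifier is outside it.
Clause-internal QR can adjoin the lower DP above the subject, yielding the inverse reading.

Yes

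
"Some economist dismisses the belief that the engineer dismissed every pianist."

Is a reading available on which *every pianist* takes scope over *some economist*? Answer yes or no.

*every pianist* occurs within the complex NP *the belief that the engineer dismissed every pianist*.
A that-clause complement to a noun is an island; QR cannot cross the NP boundary.
So the wide-scope reading for *every pianist* is blocked.
(Only the surface reading survives: one fixed economist with respect to all the relevant pianists.)

No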